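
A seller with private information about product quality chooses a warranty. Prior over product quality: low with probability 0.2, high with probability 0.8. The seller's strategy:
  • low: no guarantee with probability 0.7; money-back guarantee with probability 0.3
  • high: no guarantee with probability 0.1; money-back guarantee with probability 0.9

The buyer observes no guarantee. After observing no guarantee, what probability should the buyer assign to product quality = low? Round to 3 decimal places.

P(no guarantee) = 0.2·0.7 + 0.8·0.1 = 0.22
P(low | no guarantee) = (0.2·0.7) / 0.22 = 0.14 / 0.22 = 0.636364

0.636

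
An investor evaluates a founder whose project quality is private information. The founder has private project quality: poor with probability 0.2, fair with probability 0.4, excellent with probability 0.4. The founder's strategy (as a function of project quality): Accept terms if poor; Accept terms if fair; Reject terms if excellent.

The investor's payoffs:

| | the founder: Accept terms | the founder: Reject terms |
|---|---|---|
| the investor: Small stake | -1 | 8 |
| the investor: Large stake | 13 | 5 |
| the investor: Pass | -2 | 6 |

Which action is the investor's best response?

E[Small stake] = 0.2·(-1) + 0.4·(-1) + 0.4·(8) = 2.6
E[Large stake] = 0.2·(13) + 0.4·(13) + 0.4·(5) = 9.8
E[Pass] = 0.2·(-2) + 0.4·(-2) + 0.4·(6) = 1.2
Best response: Large stake (9.8 is the largest).

Large stake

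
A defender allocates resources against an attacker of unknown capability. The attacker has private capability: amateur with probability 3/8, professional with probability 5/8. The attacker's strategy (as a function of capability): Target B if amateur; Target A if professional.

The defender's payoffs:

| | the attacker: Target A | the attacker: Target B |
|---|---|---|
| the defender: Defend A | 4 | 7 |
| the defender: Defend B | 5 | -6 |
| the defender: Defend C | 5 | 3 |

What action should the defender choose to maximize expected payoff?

E[Defend A] = 3/8·(7) + 5/8·(4) = 41/8
E[Defend B] = 3/8·(-6) + 5/8·(5) = 7/8
E[Defend C] = 3/8·(3) + 5/8·(5) = 17/4
Best response: Defend A (41/8 is the largest).

Defend A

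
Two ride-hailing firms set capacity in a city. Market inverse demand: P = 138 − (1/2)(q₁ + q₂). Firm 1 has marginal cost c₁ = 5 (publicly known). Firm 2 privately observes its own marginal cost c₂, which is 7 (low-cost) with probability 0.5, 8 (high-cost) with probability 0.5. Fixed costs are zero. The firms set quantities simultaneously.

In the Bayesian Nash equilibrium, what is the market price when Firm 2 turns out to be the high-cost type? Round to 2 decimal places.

50.42

Firm 2 with cost c maximizes (138 − (1/2)(q₁+q₂) − c)·q₂, giving q₂(c) = (138 − c − (1/2)q₁).
E[c₂] = 0.5·7 + 0.5·8 = 7.5
Firm 1's FOC against E[q₂] yields q₁ = (138 − 2·5 + E[c₂])/(3/2) = (138 − 10 + 7.5)/(3/2) = 90.3333.
q₂(high-cost) = 84.8333, so P = 138 − (1/2)·(90.3333 + 84.8333) = 50.4167.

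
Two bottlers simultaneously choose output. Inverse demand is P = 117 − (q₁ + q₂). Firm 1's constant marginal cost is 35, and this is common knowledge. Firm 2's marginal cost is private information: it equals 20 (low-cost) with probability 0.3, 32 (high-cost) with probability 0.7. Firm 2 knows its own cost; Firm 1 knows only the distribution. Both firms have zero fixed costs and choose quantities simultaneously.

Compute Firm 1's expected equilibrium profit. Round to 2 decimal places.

Type-c best response for Firm 2: q₂(c) = (117 − c)/2 − q₁/2.
Firm 1 maximizes expected profit; its first-order condition is 117 − 2q₁ − E[q₂] − 35 = 0.
Substituting E[q₂] and solving: E[c₂] = 28.4, so q₁ = (117 − 2·35 + 28.4)/3 = 25.1333.
E[P] = 117 − (q₁ + E[q₂]) = 60.1333; Firm 1's expected profit = (E[P] − 35)·q₁ = (60.1333 − 35)·25.1333 = 631.684.

631.68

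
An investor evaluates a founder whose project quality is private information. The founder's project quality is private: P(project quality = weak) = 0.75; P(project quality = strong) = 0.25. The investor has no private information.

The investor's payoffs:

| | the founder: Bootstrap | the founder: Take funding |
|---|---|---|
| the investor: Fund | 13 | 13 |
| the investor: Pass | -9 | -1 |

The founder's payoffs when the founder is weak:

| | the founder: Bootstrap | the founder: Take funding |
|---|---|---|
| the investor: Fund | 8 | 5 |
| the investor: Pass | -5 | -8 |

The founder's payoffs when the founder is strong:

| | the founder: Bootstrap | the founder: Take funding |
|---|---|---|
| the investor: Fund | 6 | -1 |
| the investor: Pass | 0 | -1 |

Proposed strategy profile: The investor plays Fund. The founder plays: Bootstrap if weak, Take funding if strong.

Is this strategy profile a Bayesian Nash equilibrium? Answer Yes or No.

The investor plays Fund: E[Fund] = 0.75·(13) + 0.25·(13) = 13; E[Pass] = -7. Best-responding. ✓
The founder (project quality weak), facing Fund: Bootstrap gives 8, Take funding gives 5. Proposed Bootstrap is best. ✓
The founder (project quality strong), facing Fund: Bootstrap gives 6, Take funding gives -1. Proposed Take funding is not best — profitable deviation exists. ✗

No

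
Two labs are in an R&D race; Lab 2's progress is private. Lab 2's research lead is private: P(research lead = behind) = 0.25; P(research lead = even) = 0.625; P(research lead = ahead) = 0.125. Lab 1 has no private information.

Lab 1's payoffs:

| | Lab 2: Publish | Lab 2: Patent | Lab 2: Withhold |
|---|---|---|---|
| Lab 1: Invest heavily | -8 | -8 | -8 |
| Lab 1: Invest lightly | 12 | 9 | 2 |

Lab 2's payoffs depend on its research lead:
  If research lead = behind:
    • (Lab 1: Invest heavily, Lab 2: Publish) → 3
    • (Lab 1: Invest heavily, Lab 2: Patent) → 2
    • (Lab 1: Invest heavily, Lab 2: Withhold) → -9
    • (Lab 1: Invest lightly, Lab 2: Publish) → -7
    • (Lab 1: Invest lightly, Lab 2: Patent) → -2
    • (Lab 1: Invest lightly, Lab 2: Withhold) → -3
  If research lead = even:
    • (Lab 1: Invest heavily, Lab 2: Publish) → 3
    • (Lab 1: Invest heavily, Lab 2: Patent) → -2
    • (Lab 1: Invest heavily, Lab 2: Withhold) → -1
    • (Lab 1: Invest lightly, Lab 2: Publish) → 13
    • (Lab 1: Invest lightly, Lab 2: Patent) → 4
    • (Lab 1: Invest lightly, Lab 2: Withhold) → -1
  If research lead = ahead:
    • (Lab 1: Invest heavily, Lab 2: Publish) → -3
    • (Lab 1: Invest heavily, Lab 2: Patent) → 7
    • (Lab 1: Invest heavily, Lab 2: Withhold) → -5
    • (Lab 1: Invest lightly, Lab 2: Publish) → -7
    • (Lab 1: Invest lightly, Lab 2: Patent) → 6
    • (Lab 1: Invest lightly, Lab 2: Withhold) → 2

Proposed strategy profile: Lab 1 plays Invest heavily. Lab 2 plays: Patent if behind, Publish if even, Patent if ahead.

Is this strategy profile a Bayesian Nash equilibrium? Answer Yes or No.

No

Lab 1 plays Invest heavily: E[Invest heavily] = 0.25·(-8) + 0.625·(-8) + 0.125·(-8) = -8; E[Invest lightly] = 10.875. Not best-responding. ✗
Lab 2 (research lead behind), facing Invest heavily: Publish gives 3, Patent gives 2, Withhold gives -9. Proposed Patent is not best — profitable deviation exists. ✗
Lab 2 (research lead even), facing Invest heavily: Publish gives 3, Patent gives -2, Withhold gives -1. Proposed Publish is best. ✓
Lab 2 (research lead ahead), facing Invest heavily: Publish gives -3, Patent gives 7, Withhold gives -5. Proposed Patent is best. ✓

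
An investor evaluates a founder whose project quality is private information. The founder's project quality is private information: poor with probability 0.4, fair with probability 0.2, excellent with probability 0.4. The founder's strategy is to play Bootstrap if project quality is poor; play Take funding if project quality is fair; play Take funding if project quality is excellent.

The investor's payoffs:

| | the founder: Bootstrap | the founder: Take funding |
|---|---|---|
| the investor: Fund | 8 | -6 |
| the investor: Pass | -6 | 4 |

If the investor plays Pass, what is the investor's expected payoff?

0

E[Pass] = 0.4·(-6) + 0.2·4 + 0.4·4 = (-2.4) + 0.8 + 1.6 = 0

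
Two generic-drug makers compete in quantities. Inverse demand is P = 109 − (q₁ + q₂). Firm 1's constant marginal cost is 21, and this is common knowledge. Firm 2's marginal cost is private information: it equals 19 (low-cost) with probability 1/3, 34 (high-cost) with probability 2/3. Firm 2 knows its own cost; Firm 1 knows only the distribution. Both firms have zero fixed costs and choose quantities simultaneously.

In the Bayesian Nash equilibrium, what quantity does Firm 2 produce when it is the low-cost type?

Firm 2 with cost c maximizes (109 − (q₁+q₂) − c)·q₂, giving q₂(c) = (109 − c − q₁)/2.
E[c₂] = 1/3·19 + 2/3·34 = 29
Firm 1's FOC against E[q₂] yields q₁ = (109 − 2·21 + E[c₂])/3 = (109 − 42 + 29)/3 = 32.
q₂(low-cost) = (109 − 19 − 32)/2 = 29.

29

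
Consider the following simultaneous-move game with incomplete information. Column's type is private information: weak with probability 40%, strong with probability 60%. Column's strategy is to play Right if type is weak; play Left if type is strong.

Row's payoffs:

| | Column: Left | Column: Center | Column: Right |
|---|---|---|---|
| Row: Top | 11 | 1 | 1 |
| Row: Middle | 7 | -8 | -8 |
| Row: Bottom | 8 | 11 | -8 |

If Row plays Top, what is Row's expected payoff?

E[Top] = 0.4·1 + 0.6·11 = 0.4 + 6.6 = 7

7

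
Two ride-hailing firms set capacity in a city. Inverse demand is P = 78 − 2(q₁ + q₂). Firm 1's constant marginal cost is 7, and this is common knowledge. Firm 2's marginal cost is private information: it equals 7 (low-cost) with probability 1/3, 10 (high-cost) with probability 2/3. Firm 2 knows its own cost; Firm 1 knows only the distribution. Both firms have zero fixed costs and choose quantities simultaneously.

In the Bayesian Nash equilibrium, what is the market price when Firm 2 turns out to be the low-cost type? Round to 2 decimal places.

Each type of Firm 2 best-responds to q₁; Firm 1 best-responds to the expected q₂ over Firm 2's types.
Firm 2 with cost c maximizes (78 − 2(q₁+q₂) − c)·q₂, giving q₂(c) = (78 − c − 2q₁)/4.
E[c₂] = 1/3·7 + 2/3·10 = 9
Firm 1's FOC against E[q₂] yields q₁ = (78 − 2·7 + E[c₂])/6 = (78 − 14 + 9)/6 = 12.1667.
q₂(low-cost) = 11.6667, so P = 78 − 2·(12.1667 + 11.6667) = 30.3333.

30.33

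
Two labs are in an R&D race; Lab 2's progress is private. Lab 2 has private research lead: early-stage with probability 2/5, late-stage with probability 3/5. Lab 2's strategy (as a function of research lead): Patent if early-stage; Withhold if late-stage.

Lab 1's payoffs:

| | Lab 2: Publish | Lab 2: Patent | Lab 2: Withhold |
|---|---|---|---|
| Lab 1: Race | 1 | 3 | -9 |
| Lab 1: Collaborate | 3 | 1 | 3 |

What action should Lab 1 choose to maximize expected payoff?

E[Race] = 2/5·(3) + 3/5·(-9) = -21/5
E[Collaborate] = 2/5·(1) + 3/5·(3) = 11/5
Best response: Collaborate (11/5 is the largest).

Collaborate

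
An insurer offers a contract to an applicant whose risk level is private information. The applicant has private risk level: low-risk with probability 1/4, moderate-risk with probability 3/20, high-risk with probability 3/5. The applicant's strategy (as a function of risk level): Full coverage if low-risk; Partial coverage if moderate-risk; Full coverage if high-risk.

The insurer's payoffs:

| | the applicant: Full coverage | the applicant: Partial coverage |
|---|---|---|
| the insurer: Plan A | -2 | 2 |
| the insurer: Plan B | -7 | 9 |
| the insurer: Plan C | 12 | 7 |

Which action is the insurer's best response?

Plan C

Compute the insurer's expected payoff for each action, taking the expectation over the applicant's type.
E[Plan A] = 1/4·(-2) + 3/20·(2) + 3/5·(-2) = -7/5
E[Plan B] = 1/4·(-7) + 3/20·(9) + 3/5·(-7) = -23/5
E[Plan C] = 1/4·(12) + 3/20·(7) + 3/5·(12) = 45/4
Best response: Plan C (45/4 is the largest).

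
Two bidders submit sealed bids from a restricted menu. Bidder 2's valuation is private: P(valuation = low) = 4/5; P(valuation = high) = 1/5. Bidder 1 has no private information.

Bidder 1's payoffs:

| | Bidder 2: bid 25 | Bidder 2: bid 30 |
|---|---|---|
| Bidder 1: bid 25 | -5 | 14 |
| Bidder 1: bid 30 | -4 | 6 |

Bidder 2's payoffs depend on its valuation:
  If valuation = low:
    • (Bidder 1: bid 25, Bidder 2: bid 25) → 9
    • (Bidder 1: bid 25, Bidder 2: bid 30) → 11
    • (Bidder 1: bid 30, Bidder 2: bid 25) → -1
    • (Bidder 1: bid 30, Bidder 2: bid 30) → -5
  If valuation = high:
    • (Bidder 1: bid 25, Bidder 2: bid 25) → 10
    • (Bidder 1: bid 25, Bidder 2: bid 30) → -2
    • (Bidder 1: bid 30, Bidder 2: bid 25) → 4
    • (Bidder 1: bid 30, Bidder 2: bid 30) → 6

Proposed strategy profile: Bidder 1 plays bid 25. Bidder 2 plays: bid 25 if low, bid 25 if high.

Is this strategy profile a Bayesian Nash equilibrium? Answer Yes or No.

No

Bidder 1 plays bid 25: E[bid 25] = 4/5·(-5) + 1/5·(-5) = -5; E[bid 30] = -4. Not best-responding. ✗
Bidder 2 (valuation low), facing bid 25: bid 25 gives 9, bid 30 gives 11. Proposed bid 25 is not best — profitable deviation exists. ✗
Bidder 2 (valuation high), facing bid 25: bid 25 gives 10, bid 30 gives -2. Proposed bid 25 is best. ✓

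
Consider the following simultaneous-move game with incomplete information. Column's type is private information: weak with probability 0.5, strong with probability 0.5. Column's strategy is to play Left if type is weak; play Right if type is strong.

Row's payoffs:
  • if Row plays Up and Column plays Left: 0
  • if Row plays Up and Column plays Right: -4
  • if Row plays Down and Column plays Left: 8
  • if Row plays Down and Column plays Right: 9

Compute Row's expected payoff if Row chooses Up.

Take the expectation over Column's type, weighting each type's action by its prior probability.
E[Up] = 0.5·0 + 0.5·(-4) = 0 + (-2) = -2

-2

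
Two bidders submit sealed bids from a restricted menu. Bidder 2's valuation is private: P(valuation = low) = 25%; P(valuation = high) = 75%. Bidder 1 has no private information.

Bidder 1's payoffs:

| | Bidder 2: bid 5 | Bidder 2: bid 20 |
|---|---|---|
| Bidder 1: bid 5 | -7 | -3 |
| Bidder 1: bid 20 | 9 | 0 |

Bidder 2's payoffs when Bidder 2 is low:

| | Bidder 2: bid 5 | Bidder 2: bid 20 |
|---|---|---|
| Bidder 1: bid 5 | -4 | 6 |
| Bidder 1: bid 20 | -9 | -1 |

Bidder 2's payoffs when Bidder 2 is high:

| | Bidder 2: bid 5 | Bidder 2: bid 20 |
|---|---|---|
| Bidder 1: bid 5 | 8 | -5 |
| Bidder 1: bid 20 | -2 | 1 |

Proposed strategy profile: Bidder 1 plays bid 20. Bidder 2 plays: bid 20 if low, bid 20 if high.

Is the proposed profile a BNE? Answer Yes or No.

Bidder 1 plays bid 20: E[bid 20] = 0.25·(0) + 0.75·(0) = 0; E[bid 5] = -3. Best-responding. ✓
Bidder 2 (valuation low), facing bid 20: bid 5 gives -9, bid 20 gives -1. Proposed bid 20 is best. ✓
Bidder 2 (valuation high), facing bid 20: bid 5 gives -2, bid 20 gives 1. Proposed bid 20 is best. ✓

Yes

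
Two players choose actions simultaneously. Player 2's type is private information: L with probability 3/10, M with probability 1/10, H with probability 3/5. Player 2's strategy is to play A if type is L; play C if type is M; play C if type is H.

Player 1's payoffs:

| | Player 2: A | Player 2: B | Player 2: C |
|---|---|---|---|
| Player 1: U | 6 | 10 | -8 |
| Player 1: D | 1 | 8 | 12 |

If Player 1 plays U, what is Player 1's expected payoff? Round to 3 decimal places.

Take the expectation over Player 2's type, weighting each type's action by its prior probability.
E[U] = 3/10·6 + 1/10·(-8) + 3/5·(-8) = 9/5 + (-4/5) + (-24/5) = -19/5

-3.800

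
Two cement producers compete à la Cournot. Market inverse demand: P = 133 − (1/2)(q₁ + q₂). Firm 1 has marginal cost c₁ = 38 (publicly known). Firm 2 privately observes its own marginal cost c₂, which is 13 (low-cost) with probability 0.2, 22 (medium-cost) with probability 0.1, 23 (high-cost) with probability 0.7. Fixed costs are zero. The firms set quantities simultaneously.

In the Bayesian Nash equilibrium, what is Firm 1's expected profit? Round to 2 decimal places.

1348.54

Each type of Firm 2 best-responds to q₁; Firm 1 best-responds to the expected q₂ over Firm 2's types.
Firm 2 with cost c maximizes (133 − (1/2)(q₁+q₂) − c)·q₂, giving q₂(c) = (133 − c − (1/2)q₁).
E[c₂] = 0.2·13 + 0.1·22 + 0.7·23 = 20.9
Firm 1's FOC against E[q₂] yields q₁ = (133 − 2·38 + E[c₂])/(3/2) = (133 − 76 + 20.9)/(3/2) = 51.9333.
E[P] = 133 − (1/2)·(q₁ + E[q₂]) = 63.9667; Firm 1's expected profit = (E[P] − 38)·q₁ = (63.9667 − 38)·51.9333 = 1348.54.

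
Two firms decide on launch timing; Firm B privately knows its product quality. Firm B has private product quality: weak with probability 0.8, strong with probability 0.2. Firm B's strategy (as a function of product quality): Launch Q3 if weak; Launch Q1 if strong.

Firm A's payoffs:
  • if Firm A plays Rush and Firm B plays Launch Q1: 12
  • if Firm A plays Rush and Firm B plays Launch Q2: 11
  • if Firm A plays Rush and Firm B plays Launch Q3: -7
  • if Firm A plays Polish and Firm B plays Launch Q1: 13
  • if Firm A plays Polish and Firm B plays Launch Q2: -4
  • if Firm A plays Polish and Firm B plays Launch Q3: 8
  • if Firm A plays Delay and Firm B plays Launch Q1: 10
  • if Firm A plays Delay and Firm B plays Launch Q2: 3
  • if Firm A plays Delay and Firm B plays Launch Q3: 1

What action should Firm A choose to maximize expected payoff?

Compute Firm A's expected payoff for each action, taking the expectation over Firm B's type.
E[Rush] = 0.8·(-7) + 0.2·(12) = -3.2
E[Polish] = 0.8·(8) + 0.2·(13) = 9
E[Delay] = 0.8·(1) + 0.2·(10) = 2.8
Best response: Polish (9 is the largest).

Polish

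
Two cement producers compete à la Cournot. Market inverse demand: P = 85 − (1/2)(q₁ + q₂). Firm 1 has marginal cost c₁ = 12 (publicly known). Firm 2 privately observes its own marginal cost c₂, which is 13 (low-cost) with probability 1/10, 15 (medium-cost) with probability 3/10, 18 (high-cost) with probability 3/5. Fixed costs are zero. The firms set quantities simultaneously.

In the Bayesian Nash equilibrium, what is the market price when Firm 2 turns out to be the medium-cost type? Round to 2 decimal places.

37.07

Type-c best response for Firm 2: q₂(c) = (85 − c) − q₁/2.
Firm 1 maximizes expected profit; its first-order condition is 85 − q₁ − (1/2)E[q₂] − 12 = 0.
Substituting E[q₂] and solving: E[c₂] = 16.6, so q₁ = (85 − 2·12 + 16.6)/(3/2) = 51.7333.
q₂(medium-cost) = 44.1333, so P = 85 − (1/2)·(51.7333 + 44.1333) = 37.0667.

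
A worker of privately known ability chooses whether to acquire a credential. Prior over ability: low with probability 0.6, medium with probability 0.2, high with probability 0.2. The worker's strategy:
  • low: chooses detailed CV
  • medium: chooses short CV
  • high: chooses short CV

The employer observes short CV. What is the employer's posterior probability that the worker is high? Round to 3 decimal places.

P(short CV) = 0.6·0 + 0.2·1 + 0.2·1 = 0.4
P(high | short CV) = (0.2·1) / 0.4 = 0.2 / 0.4 = 0.5

0.500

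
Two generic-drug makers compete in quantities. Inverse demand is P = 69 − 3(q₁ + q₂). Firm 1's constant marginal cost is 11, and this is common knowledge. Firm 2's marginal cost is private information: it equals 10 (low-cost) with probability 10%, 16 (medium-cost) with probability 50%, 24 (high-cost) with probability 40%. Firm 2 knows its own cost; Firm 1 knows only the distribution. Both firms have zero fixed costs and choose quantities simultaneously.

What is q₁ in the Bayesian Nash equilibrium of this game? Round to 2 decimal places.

7.29

Each type of Firm 2 best-responds to q₁; Firm 1 best-responds to the expected q₂ over Firm 2's types.
Firm 2 with cost c maximizes (69 − 3(q₁+q₂) − c)·q₂, giving q₂(c) = (69 − c − 3q₁)/6.
E[c₂] = 0.1·10 + 0.5·16 + 0.4·24 = 18.6
Firm 1's FOC against E[q₂] yields q₁ = (69 − 2·11 + E[c₂])/9 = (69 − 22 + 18.6)/9 = 7.28889.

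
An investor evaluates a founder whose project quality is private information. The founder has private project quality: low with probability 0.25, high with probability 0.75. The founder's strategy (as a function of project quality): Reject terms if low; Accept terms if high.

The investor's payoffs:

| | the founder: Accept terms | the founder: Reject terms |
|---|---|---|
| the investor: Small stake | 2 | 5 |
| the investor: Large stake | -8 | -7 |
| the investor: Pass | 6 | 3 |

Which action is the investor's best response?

Pass

E[Small stake] = 0.25·(5) + 0.75·(2) = 2.75
E[Large stake] = 0.25·(-7) + 0.75·(-8) = -7.75
E[Pass] = 0.25·(3) + 0.75·(6) = 5.25
Best response: Pass (5.25 is the largest).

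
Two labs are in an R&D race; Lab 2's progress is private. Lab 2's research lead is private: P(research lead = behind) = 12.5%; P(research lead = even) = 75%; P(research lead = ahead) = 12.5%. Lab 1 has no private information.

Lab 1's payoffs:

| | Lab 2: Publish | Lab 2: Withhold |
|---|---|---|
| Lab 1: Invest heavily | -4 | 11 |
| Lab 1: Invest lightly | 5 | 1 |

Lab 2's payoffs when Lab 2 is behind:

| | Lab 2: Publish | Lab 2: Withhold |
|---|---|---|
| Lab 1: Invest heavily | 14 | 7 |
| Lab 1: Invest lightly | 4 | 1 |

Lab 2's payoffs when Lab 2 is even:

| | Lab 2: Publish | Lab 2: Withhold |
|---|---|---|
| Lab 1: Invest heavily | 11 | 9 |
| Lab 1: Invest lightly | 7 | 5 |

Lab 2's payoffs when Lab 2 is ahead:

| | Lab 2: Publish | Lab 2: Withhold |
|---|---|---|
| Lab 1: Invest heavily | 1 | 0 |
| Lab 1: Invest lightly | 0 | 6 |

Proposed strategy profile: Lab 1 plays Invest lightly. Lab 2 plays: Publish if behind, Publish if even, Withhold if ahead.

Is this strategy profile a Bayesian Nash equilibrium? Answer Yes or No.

Lab 1 plays Invest lightly: E[Invest lightly] = 0.125·(5) + 0.75·(5) + 0.125·(1) = 4.5; E[Invest heavily] = -2.125. Best-responding. ✓
Lab 2 (research lead behind), facing Invest lightly: Publish gives 4, Withhold gives 1. Proposed Publish is best. ✓
Lab 2 (research lead even), facing Invest lightly: Publish gives 7, Withhold gives 5. Proposed Publish is best. ✓
Lab 2 (research lead ahead), facing Invest lightly: Publish gives 0, Withhold gives 6. Proposed Withhold is best. ✓

Yes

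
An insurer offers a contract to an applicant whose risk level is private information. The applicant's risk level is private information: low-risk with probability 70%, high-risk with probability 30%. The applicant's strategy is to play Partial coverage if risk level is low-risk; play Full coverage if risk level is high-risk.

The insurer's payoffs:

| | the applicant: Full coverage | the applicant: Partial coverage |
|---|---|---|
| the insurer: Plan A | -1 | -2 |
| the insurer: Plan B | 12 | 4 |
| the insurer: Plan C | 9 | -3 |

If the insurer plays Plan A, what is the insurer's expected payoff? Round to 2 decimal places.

-1.70

Take the expectation over the applicant's risk level, weighting each type's action by its prior probability.
E[Plan A] = 0.7·(-2) + 0.3·(-1) = (-1.4) + (-0.3) = -1.7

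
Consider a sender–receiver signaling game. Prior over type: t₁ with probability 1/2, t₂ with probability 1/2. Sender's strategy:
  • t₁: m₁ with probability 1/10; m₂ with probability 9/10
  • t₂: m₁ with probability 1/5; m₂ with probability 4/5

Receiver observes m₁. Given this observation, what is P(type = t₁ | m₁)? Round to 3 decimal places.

0.333

Apply Bayes' rule using the sender's strategy as the likelihood.
P(m₁) = (1/2)·(1/10) + (1/2)·(1/5) = 3/20
P(t₁ | m₁) = ((1/2)·(1/10)) / (3/20) = (1/20) / (3/20) = 1/3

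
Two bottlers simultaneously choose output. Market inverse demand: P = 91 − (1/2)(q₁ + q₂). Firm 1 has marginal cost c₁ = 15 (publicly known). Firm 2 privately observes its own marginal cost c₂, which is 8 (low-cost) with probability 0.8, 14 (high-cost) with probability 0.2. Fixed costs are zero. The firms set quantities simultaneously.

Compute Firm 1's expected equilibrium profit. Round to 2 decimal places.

Firm 2 with cost c maximizes (91 − (1/2)(q₁+q₂) − c)·q₂, giving q₂(c) = (91 − c − (1/2)q₁).
E[c₂] = 0.8·8 + 0.2·14 = 9.2
Firm 1's FOC against E[q₂] yields q₁ = (91 − 2·15 + E[c₂])/(3/2) = (91 − 30 + 9.2)/(3/2) = 46.8.
E[P] = 91 − (1/2)·(q₁ + E[q₂]) = 38.4; Firm 1's expected profit = (E[P] − 15)·q₁ = (38.4 − 15)·46.8 = 1095.12.

1095.12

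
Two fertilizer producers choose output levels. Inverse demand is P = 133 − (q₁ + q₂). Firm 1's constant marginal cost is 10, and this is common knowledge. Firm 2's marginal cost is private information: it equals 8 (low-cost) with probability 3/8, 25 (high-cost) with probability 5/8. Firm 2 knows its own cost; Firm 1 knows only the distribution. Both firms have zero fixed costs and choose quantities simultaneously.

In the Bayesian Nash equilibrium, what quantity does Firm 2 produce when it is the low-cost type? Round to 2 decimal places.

Firm 2 with cost c maximizes (133 − (q₁+q₂) − c)·q₂, giving q₂(c) = (133 − c − q₁)/2.
E[c₂] = 3/8·8 + 5/8·25 = 18.625
Firm 1's FOC against E[q₂] yields q₁ = (133 − 2·10 + E[c₂])/3 = (133 − 20 + 18.625)/3 = 43.875.
q₂(low-cost) = (133 − 8 − 43.875)/2 = 40.5625.

40.56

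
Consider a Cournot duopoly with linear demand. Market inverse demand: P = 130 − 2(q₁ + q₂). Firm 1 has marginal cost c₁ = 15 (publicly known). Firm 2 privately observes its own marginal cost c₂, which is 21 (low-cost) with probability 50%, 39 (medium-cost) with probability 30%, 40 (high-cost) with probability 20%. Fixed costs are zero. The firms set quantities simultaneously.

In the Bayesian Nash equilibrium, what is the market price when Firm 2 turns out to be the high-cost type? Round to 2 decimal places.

63.30

Firm 2 with cost c maximizes (130 − 2(q₁+q₂) − c)·q₂, giving q₂(c) = (130 − c − 2q₁)/4.
E[c₂] = 0.5·21 + 0.3·39 + 0.2·40 = 30.2
Firm 1's FOC against E[q₂] yields q₁ = (130 − 2·15 + E[c₂])/6 = (130 − 30 + 30.2)/6 = 21.7.
q₂(high-cost) = 11.65, so P = 130 − 2·(21.7 + 11.65) = 63.3.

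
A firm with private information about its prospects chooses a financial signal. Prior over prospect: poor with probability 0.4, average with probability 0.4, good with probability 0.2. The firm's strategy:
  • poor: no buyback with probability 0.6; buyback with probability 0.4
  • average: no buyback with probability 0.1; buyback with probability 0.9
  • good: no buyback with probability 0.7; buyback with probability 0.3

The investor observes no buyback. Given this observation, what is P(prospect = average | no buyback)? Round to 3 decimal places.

P(no buyback) = 0.4·0.6 + 0.4·0.1 + 0.2·0.7 = 0.42
P(average | no buyback) = (0.4·0.1) / 0.42 = 0.04 / 0.42 = 0.0952381

0.095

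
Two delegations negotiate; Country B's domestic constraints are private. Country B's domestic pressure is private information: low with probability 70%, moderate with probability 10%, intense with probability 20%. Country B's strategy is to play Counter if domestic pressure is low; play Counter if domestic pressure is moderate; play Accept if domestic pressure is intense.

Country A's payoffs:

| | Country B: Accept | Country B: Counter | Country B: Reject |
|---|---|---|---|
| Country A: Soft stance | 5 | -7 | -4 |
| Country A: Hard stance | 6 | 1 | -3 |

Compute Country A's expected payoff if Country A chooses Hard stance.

E[Hard stance] = 0.7·1 + 0.1·1 + 0.2·6 = 0.7 + 0.1 + 1.2 = 2

2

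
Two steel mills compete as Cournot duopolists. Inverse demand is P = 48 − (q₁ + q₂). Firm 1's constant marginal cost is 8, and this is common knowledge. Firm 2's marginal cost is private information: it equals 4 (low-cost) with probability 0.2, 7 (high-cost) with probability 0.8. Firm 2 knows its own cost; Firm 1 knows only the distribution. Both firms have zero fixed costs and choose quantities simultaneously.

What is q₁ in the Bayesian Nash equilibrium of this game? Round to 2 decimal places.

12.80

Each type of Firm 2 best-responds to q₁; Firm 1 best-responds to the expected q₂ over Firm 2's types.
Firm 2 with cost c maximizes (48 − (q₁+q₂) − c)·q₂, giving q₂(c) = (48 − c − q₁)/2.
E[c₂] = 0.2·4 + 0.8·7 = 6.4
Firm 1's FOC against E[q₂] yields q₁ = (48 − 2·8 + E[c₂])/3 = (48 − 16 + 6.4)/3 = 12.8.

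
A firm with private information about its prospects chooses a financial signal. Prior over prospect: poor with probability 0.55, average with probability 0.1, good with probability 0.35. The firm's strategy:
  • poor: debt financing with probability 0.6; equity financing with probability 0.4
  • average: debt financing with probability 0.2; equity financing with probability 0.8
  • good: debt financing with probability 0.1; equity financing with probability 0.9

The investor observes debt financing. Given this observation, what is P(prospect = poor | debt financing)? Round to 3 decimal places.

Apply Bayes' rule using the sender's strategy as the likelihood.
P(debt financing) = 0.55·0.6 + 0.1·0.2 + 0.35·0.1 = 0.385
P(poor | debt financing) = (0.55·0.6) / 0.385 = 0.33 / 0.385 = 0.857143

0.857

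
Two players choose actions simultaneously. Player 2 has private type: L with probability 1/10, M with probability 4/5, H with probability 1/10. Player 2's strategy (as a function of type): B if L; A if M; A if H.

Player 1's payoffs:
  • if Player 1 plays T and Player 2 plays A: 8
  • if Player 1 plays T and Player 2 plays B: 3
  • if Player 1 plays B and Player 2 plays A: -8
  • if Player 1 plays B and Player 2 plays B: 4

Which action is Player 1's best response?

T

Compute Player 1's expected payoff for each action, taking the expectation over Player 2's type.
E[T] = 1/10·(3) + 4/5·(8) + 1/10·(8) = 15/2
E[B] = 1/10·(4) + 4/5·(-8) + 1/10·(-8) = -34/5
Best response: T (15/2 is the largest).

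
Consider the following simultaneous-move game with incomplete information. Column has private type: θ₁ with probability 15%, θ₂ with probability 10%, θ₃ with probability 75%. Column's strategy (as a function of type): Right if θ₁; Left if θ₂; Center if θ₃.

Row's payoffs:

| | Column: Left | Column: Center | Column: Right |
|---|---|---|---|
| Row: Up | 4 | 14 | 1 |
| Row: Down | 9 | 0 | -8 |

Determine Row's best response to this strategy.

E[Up] = 0.15·(1) + 0.1·(4) + 0.75·(14) = 11.05
E[Down] = 0.15·(-8) + 0.1·(9) + 0.75·(0) = -0.3
Best response: Up (11.05 is the largest).

Up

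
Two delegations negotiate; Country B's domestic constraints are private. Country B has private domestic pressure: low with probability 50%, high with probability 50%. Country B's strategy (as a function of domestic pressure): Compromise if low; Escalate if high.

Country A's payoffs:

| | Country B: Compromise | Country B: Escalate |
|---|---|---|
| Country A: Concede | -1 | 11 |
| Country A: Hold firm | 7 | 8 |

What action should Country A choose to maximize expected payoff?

E[Concede] = 0.5·(-1) + 0.5·(11) = 5
E[Hold firm] = 0.5·(7) + 0.5·(8) = 7.5
Best response: Hold firm (7.5 is the largest).

Hold firm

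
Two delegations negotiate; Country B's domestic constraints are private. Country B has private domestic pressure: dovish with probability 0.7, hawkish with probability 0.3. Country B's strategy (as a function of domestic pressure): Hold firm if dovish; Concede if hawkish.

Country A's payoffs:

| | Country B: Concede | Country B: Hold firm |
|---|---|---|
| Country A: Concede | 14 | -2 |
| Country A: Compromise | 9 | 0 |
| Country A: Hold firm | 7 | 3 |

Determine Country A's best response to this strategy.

E[Concede] = 0.7·(-2) + 0.3·(14) = 2.8
E[Compromise] = 0.7·(0) + 0.3·(9) = 2.7
E[Hold firm] = 0.7·(3) + 0.3·(7) = 4.2
Best response: Hold firm (4.2 is the largest).

Hold firm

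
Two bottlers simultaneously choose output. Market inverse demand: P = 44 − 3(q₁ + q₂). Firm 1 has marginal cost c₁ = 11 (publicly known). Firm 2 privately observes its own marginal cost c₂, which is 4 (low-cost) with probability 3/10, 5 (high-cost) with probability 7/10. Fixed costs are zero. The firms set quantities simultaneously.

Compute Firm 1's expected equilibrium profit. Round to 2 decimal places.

Each type of Firm 2 best-responds to q₁; Firm 1 best-responds to the expected q₂ over Firm 2's types.
Firm 2 with cost c maximizes (44 − 3(q₁+q₂) − c)·q₂, giving q₂(c) = (44 − c − 3q₁)/6.
E[c₂] = 3/10·4 + 7/10·5 = 4.7
Firm 1's FOC against E[q₂] yields q₁ = (44 − 2·11 + E[c₂])/9 = (44 − 22 + 4.7)/9 = 2.96667.
E[P] = 44 − 3·(q₁ + E[q₂]) = 19.9; Firm 1's expected profit = (E[P] − 11)·q₁ = (19.9 − 11)·2.96667 = 26.4033.

26.40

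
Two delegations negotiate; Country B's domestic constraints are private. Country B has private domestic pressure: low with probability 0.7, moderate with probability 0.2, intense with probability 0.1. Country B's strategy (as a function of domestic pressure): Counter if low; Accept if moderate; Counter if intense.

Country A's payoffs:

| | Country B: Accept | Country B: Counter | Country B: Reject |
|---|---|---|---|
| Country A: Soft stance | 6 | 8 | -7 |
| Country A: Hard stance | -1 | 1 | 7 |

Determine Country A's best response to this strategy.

Soft stance

E[Soft stance] = 0.7·(8) + 0.2·(6) + 0.1·(8) = 7.6
E[Hard stance] = 0.7·(1) + 0.2·(-1) + 0.1·(1) = 0.6
Best response: Soft stance (7.6 is the largest).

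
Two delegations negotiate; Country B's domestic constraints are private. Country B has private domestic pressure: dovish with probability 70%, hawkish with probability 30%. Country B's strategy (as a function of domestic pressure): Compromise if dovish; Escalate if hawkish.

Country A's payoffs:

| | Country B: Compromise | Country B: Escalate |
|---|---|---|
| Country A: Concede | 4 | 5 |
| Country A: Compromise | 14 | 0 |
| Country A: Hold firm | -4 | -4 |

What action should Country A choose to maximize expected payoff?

E[Concede] = 0.7·(4) + 0.3·(5) = 4.3
E[Compromise] = 0.7·(14) + 0.3·(0) = 9.8
E[Hold firm] = 0.7·(-4) + 0.3·(-4) = -4
Best response: Compromise (9.8 is the largest).

Compromise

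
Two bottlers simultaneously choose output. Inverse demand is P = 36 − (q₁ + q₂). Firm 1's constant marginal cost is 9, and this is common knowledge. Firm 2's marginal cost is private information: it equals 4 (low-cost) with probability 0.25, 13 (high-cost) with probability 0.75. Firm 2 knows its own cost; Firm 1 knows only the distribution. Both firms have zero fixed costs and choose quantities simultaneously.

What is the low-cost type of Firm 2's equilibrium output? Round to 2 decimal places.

Type-c best response for Firm 2: q₂(c) = (36 − c)/2 − q₁/2.
Firm 1 maximizes expected profit; its first-order condition is 36 − 2q₁ − E[q₂] − 9 = 0.
Substituting E[q₂] and solving: E[c₂] = 10.75, so q₁ = (36 − 2·9 + 10.75)/3 = 9.58333.
q₂(low-cost) = (36 − 4 − 9.58333)/2 = 11.2083.

11.21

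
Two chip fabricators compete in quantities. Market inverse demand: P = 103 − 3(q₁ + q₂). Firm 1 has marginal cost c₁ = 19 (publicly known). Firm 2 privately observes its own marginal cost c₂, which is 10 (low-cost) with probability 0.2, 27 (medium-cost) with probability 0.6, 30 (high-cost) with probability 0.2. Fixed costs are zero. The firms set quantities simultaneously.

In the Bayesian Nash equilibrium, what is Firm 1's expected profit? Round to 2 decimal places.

Firm 2 with cost c maximizes (103 − 3(q₁+q₂) − c)·q₂, giving q₂(c) = (103 − c − 3q₁)/6.
E[c₂] = 0.2·10 + 0.6·27 + 0.2·30 = 24.2
Firm 1's FOC against E[q₂] yields q₁ = (103 − 2·19 + E[c₂])/9 = (103 − 38 + 24.2)/9 = 9.91111.
E[P] = 103 − 3·(q₁ + E[q₂]) = 48.7333; Firm 1's expected profit = (E[P] − 19)·q₁ = (48.7333 − 19)·9.91111 = 294.69.

294.69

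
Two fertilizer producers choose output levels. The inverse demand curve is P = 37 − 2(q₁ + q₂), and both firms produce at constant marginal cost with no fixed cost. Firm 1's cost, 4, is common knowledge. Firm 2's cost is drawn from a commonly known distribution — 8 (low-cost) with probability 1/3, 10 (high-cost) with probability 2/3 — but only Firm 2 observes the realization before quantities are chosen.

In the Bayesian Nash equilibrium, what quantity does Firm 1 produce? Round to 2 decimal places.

Type-c best response for Firm 2: q₂(c) = (37 − c)/4 − q₁/2.
Firm 1 maximizes expected profit; its first-order condition is 37 − 4q₁ − 2E[q₂] − 4 = 0.
Substituting E[q₂] and solving: E[c₂] = 9.33333, so q₁ = (37 − 2·4 + 9.33333)/6 = 6.38889.

6.39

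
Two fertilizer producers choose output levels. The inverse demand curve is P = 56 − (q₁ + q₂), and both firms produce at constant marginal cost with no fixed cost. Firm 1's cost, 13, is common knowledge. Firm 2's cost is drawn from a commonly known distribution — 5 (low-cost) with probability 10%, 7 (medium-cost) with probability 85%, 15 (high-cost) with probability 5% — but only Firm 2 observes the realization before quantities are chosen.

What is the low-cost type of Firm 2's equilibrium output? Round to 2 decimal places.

Type-c best response for Firm 2: q₂(c) = (56 − c)/2 − q₁/2.
Firm 1 maximizes expected profit; its first-order condition is 56 − 2q₁ − E[q₂] − 13 = 0.
Substituting E[q₂] and solving: E[c₂] = 7.2, so q₁ = (56 − 2·13 + 7.2)/3 = 12.4.
q₂(low-cost) = (56 − 5 − 12.4)/2 = 19.3.

19.30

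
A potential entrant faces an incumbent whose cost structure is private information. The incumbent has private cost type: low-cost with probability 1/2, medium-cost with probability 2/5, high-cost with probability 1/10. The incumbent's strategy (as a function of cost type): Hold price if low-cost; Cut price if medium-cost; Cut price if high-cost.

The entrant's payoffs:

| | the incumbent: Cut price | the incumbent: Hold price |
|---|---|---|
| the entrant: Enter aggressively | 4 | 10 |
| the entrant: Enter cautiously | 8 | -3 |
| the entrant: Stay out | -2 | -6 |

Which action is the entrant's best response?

Enter aggressively

E[Enter aggressively] = 1/2·(10) + 2/5·(4) + 1/10·(4) = 7
E[Enter cautiously] = 1/2·(-3) + 2/5·(8) + 1/10·(8) = 5/2
E[Stay out] = 1/2·(-6) + 2/5·(-2) + 1/10·(-2) = -4
Best response: Enter aggressively (7 is the largest).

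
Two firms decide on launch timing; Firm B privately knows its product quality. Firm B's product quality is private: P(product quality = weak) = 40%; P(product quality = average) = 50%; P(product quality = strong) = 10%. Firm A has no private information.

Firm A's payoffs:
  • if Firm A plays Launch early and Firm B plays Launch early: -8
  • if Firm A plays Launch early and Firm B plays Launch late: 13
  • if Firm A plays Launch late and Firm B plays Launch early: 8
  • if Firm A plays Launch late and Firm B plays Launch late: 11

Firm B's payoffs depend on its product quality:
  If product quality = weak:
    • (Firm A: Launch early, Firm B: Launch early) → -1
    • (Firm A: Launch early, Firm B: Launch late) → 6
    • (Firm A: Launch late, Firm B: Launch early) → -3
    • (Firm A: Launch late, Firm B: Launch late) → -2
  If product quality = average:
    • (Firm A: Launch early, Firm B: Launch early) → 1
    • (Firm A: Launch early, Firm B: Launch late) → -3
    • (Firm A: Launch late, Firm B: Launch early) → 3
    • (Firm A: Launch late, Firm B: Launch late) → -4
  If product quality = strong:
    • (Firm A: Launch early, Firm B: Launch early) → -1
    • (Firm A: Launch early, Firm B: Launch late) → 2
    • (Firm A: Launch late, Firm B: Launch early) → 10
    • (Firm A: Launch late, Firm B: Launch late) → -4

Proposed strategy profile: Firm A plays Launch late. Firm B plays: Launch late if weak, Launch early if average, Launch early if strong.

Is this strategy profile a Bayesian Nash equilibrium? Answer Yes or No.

Firm A plays Launch late: E[Launch late] = 0.4·(11) + 0.5·(8) + 0.1·(8) = 9.2; E[Launch early] = 0.4. Best-responding. ✓
Firm B (product quality weak), facing Launch late: Launch early gives -3, Launch late gives -2. Proposed Launch late is best. ✓
Firm B (product quality average), facing Launch late: Launch early gives 3, Launch late gives -4. Proposed Launch early is best. ✓
Firm B (product quality strong), facing Launch late: Launch early gives 10, Launch late gives -4. Proposed Launch early is best. ✓

Yes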